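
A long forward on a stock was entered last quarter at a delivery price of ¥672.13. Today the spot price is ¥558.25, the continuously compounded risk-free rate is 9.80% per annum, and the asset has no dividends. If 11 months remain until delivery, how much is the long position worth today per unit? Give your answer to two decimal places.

-¥56.13

Current fair forward for the remaining 11 months: F = S·e^(r·T), r = 0.0980
F = 558.25 · e^(0.0980 × 11/12) = 558.25 × 1.093992 = 610.7210
Value of long forward = (F − K)·e^(−rT) = (610.7210 − 672.13) · e^(−0.0980·11/12)
= -61.4090 × 0.914084 = -56.13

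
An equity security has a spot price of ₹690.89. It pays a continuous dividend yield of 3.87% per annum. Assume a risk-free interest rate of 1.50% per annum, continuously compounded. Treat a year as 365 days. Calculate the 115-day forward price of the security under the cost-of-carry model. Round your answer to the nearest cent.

₹685.75

F = S·e^((r − q)T) = 690.89 · e^((0.0150 − 0.0387) × 115/365)
= 690.89 · e^-0.007467 = 690.89 × 0.992561
F = ₹685.75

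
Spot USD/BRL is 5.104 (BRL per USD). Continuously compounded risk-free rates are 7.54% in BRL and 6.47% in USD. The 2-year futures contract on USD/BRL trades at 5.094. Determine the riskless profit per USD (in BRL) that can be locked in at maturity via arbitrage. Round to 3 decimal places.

0.120 per USD (in BRL)

Fair futures: F* = S·e^(carry·T), with carry = (r_BRL − r_USD) = 0.0754 − 0.0647 = 0.0107
F* = 5.104 · e^(0.0107 × 2) = 5.104 · e^0.021400 = 5.104 × 1.021631 = 5.2144
Market 5.094 < fair 5.2144: forward underpriced → reverse cash-and-carry (short spot, go long the forward).
At maturity, profit = |F_mkt − F*| = |5.094 − 5.2144| = 0.120 per USD (in BRL)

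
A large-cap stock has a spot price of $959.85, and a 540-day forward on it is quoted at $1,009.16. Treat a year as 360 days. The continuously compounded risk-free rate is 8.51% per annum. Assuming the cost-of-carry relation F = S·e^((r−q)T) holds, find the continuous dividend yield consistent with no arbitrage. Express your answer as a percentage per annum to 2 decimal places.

From F = S·e^((r−q)T): (r − q) = ln(F/S)/T
ln(1009.16/959.85) = ln(1.051373) = 0.050097
(r − q) = 0.050097 / (540/360) = 0.033398
q = r − ln(F/S)/T = 0.0851 − 0.033398 = 0.051702
q = 5.17%

5.17%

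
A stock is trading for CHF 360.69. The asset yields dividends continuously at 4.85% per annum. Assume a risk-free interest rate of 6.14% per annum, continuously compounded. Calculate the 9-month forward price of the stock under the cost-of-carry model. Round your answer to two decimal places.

F = S·e^((r − q)T) = 360.69 · e^((0.0614 − 0.0485) × 9/12)
= 360.69 · e^0.009675 = 360.69 × 1.009722
F = CHF 364.20

CHF 364.20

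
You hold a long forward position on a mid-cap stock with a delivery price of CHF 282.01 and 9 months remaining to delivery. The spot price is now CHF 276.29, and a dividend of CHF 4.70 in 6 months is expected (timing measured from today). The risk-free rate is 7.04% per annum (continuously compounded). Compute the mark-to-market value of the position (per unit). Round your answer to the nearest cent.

CHF 4.25

PV(remaining dividends) I = 4.70·e^(−0.0704·6/12) = 4.5374
Current forward F = (S − I)·e^(rT) = (276.29 − 4.5374)·e^(0.0704·9/12) = 271.7526 × 1.054219 = 286.4868
Value (long) = (F − K)·e^(−rT) = (286.4868 − 282.01) × 0.948570 = 4.2466
Value = CHF 4.25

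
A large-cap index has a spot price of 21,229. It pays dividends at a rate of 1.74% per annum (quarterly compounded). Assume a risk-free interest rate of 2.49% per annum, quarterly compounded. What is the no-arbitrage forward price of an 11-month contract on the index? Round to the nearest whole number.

21,375

F = S · (1+r/4)^(4T) / (1+q/4)^(4T)
= 21229 × 1.023015 / 1.016043 = 21229 × 1.006862
F = 21,375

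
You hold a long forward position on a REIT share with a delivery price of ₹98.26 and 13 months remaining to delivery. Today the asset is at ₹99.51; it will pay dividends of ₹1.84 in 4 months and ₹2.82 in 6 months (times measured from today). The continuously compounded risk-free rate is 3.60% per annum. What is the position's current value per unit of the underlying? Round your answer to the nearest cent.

PV(remaining dividends) I = 1.84·e^(−0.0360·4/12) + 2.82·e^(−0.0360·6/12) = 4.5877
Current forward F = (S − I)·e^(rT) = (99.51 − 4.5877)·e^(0.0360·13/12) = 94.9223 × 1.039770 = 98.6974
Value (long) = (F − K)·e^(−rT) = (98.6974 − 98.26) × 0.961751 = 0.4207
Value = ₹0.42

₹0.42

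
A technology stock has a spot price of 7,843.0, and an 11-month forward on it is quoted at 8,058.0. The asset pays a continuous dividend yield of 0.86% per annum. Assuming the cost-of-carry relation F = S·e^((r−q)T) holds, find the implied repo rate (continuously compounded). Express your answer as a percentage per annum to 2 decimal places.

From F = S·e^((r−q)T): (r − q) = ln(F/S)/T
ln(8058.0/7843.0) = ln(1.027413) = 0.027044
(r − q) = 0.027044 / (11/12) = 0.029503
r = ln(F/S)/T + q = 0.029503 + 0.0086 = 0.038103
r = 3.81%

3.81%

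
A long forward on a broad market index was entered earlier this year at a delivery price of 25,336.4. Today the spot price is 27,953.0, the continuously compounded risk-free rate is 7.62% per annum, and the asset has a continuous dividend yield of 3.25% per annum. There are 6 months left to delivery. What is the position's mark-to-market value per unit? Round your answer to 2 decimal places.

3113.19

Current fair forward for the remaining 6 months: F = S·e^((r − q)·T), (r − q) = 0.0762 − 0.0325 = 0.0437
F = 27953.0 · e^(0.0437 × 6/12) = 27953.0 × 1.02209046 = 28570.4946
Value of long forward = (F − K)·e^(−rT) = (28570.4946 − 25336.4) · e^(−0.0762·6/12)
= 3234.0946 × 0.96261667 = 3113.19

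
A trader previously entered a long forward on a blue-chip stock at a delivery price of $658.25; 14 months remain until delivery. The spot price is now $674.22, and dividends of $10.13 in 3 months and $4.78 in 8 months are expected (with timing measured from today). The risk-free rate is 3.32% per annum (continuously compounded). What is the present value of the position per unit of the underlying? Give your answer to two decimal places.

PV(remaining dividends) I = 10.13·e^(−0.0332·3/12) + 4.78·e^(−0.0332·8/12) = 14.7216
Current forward F = (S − I)·e^(rT) = (674.22 − 14.7216)·e^(0.0332·14/12) = 659.4984 × 1.039493 = 685.5440
Value (long) = (F − K)·e^(−rT) = (685.5440 − 658.25) × 0.962007 = 26.2570
Value = $26.26

$26.26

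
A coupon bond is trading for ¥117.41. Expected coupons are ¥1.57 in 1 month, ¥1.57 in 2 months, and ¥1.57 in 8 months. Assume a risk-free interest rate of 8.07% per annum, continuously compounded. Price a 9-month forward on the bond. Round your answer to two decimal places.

PV(coupons) I = 1.57·e^(−0.0807·1/12) + 1.57·e^(−0.0807·2/12) + 1.57·e^(−0.0807·8/12)
I = 1.5595 + 1.5490 + 1.4878 = 4.5963
F = (S − I)·e^(rT) = (117.41 − 4.5963) · e^(0.0807·9/12)
= 112.8137 · e^0.060525 = 112.8137 × 1.062394 = ¥119.85

¥119.85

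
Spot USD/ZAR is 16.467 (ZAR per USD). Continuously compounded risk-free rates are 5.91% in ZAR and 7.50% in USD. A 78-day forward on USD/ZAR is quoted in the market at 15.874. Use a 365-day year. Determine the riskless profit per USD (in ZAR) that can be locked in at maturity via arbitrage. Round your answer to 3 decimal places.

0.537 per USD (in ZAR)

Fair forward: F* = S·e^(carry·T), with carry = (r_ZAR − r_USD) = 0.0591 − 0.0750 = -0.0159
F* = 16.467 · e^(-0.0159 × 78/365) = 16.467 · e^-0.003398 = 16.467 × 0.996608 = 16.4111
Market 15.874 < fair 16.4111: forward underpriced → reverse cash-and-carry (short spot, go long the forward).
At maturity, profit = |F_mkt − F*| = |15.874 − 16.4111| = 0.537 per USD (in ZAR)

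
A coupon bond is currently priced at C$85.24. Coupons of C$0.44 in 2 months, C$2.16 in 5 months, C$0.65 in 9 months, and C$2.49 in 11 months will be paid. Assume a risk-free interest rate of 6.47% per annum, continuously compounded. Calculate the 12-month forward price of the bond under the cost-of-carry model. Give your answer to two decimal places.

PV(coupons) I = 0.44·e^(−0.0647·2/12) + 2.16·e^(−0.0647·5/12) + 0.65·e^(−0.0647·9/12) + 2.49·e^(−0.0647·11/12)
I = 0.4353 + 2.1025 + 0.6192 + 2.3466 = 5.5036
F = (S − I)·e^(rT) = (85.24 − 5.5036) · e^(0.0647·12/12)
= 79.7364 · e^0.064700 = 79.7364 × 1.066839 = C$85.07

C$85.07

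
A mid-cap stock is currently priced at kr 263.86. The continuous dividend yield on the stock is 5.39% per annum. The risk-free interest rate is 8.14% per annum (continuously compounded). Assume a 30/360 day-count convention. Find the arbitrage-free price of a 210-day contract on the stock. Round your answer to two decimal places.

kr 268.13

F = S·e^((r − q)T) = 263.86 · e^((0.0814 − 0.0539) × 210/360)
= 263.86 · e^0.016042 = 263.86 × 1.016171
F = kr 268.13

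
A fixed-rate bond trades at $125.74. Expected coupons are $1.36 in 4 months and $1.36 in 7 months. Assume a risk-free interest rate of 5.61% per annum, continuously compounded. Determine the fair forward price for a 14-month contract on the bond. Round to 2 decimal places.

PV(coupons) I = 1.36·e^(−0.0561·4/12) + 1.36·e^(−0.0561·7/12)
I = 1.3348 + 1.3162 = 2.6510
F = (S − I)·e^(rT) = (125.74 − 2.6510) · e^(0.0561·14/12)
= 123.0890 · e^0.065450 = 123.0890 × 1.067639 = $131.41

$131.41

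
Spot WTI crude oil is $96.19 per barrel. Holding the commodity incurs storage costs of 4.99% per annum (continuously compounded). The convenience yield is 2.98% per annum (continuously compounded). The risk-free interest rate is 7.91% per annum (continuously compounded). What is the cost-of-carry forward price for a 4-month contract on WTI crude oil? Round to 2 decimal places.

Net carry = r + u − y = 0.0791 + 0.0499 − 0.0298 = 0.0992
F = S·e^((r+u−y)T) = 96.19 · e^(0.0992 × 4/12) = 96.19 · e^0.033067
= 96.19 × 1.033620 = $99.42 per barrel

$99.42 per barrel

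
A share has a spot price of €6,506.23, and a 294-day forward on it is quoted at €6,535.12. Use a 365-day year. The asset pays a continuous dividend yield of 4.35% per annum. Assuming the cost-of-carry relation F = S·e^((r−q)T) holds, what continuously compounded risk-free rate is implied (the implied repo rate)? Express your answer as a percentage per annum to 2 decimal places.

From F = S·e^((r−q)T): (r − q) = ln(F/S)/T
ln(6535.12/6506.23) = ln(1.004440) = 0.004430
(r − q) = 0.004430 / (294/365) = 0.005500
r = ln(F/S)/T + q = 0.005500 + 0.0435 = 0.049000
r = 4.90%

4.90%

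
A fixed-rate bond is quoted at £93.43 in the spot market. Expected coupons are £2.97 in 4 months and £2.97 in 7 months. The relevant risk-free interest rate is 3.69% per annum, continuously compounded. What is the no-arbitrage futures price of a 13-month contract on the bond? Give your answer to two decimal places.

£91.16

PV(coupons) I = 2.97·e^(−0.0369·4/12) + 2.97·e^(−0.0369·7/12)
I = 2.9337 + 2.9068 = 5.8405
F = (S − I)·e^(rT) = (93.43 − 5.8405) · e^(0.0369·13/12)
= 87.5895 · e^0.039975 = 87.5895 × 1.040785 = £91.16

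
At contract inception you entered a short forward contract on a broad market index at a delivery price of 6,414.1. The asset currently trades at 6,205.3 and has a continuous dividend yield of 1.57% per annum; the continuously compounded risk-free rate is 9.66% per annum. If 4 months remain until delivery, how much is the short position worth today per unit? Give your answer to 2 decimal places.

Current fair forward for the remaining 4 months: F = S·e^((r − q)·T), (r − q) = 0.0966 − 0.0157 = 0.0809
F = 6205.3 · e^(0.0809 × 4/12) = 6205.3 × 1.02733356 = 6374.9129
Value of long forward = (F − K)·e^(−rT) = (6374.9129 − 6414.1) · e^(−0.0966·4/12)
= -39.1871 × 0.96831290 = -37.95
Short position value = −(long value) = 37.95

37.95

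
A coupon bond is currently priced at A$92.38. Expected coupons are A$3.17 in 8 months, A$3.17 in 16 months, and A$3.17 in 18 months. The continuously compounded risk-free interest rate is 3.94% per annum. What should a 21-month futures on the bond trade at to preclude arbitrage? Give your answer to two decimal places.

A$89.24

PV(coupons) I = 3.17·e^(−0.0394·8/12) + 3.17·e^(−0.0394·16/12) + 3.17·e^(−0.0394·18/12)
I = 3.0878 + 3.0078 + 2.9881 = 9.0837
F = (S − I)·e^(rT) = (92.38 − 9.0837) · e^(0.0394·21/12)
= 83.2963 · e^0.068950 = 83.2963 × 1.071383 = A$89.24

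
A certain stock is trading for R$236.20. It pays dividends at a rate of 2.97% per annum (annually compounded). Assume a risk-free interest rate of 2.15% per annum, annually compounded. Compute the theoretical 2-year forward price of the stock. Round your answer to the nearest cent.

R$232.45

F = S · (1+r)^T / (1+q)^T
= 236.20 × 1.043462 / 1.060282 = 236.20 × 0.984136
F = R$232.45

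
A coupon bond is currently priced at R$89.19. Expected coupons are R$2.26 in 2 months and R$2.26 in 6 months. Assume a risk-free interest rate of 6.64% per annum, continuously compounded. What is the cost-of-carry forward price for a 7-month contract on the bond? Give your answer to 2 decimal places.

PV(coupons) I = 2.26·e^(−0.0664·2/12) + 2.26·e^(−0.0664·6/12)
I = 2.2351 + 2.1862 = 4.4213
F = (S − I)·e^(rT) = (89.19 − 4.4213) · e^(0.0664·7/12)
= 84.7687 · e^0.038733 = 84.7687 × 1.039493 = R$88.12

R$88.12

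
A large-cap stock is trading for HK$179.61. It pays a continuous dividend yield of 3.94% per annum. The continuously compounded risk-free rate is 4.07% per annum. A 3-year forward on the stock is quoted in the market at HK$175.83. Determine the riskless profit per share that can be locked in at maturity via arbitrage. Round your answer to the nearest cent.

HK$4.48 per share

Fair forward: F* = S·e^(carry·T), with carry = (r − q) = 0.0407 − 0.0394 = 0.0013
F* = 179.61 · e^(0.0013 × 3) = 179.61 · e^0.003900 = 179.61 × 1.003908 = HK$180.3119
Market HK$175.83 < fair HK$180.3119: forward underpriced → reverse cash-and-carry (short spot, go long the forward).
At maturity, profit = |F_mkt − F*| = |175.83 − 180.3119| = HK$4.48 per share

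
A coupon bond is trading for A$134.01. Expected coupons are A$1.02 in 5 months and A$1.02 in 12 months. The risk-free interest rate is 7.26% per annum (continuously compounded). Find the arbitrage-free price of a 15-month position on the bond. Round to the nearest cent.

PV(coupons) I = 1.02·e^(−0.0726·5/12) + 1.02·e^(−0.0726·12/12)
I = 0.9896 + 0.9486 = 1.9382
F = (S − I)·e^(rT) = (134.01 − 1.9382) · e^(0.0726·15/12)
= 132.0718 · e^0.090750 = 132.0718 × 1.094995 = A$144.62

A$144.62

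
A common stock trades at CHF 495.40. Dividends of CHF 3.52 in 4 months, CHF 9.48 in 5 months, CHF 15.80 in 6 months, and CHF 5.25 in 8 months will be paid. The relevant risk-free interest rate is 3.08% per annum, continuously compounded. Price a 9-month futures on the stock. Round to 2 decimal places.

CHF 472.65

PV(dividends) I = 3.52·e^(−0.0308·4/12) + 9.48·e^(−0.0308·5/12) + 15.80·e^(−0.0308·6/12) + 5.25·e^(−0.0308·8/12)
I = 3.4840 + 9.3591 + 15.5585 + 5.1433 = 33.5449
F = (S − I)·e^(rT) = (495.40 − 33.5449) · e^(0.0308·9/12)
= 461.8551 · e^0.023100 = 461.8551 × 1.023369 = CHF 472.65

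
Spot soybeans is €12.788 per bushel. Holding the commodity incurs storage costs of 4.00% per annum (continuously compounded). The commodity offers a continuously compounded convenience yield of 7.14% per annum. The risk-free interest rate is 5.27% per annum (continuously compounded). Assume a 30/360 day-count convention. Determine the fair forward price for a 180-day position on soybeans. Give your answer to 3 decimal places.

Net carry = r + u − y = 0.0527 + 0.0400 − 0.0714 = 0.0213
F = S·e^((r+u−y)T) = 12.788 · e^(0.0213 × 180/360) = 12.788 · e^0.010650
= 12.788 × 1.010707 = €12.925 per bushel

€12.925 per bushel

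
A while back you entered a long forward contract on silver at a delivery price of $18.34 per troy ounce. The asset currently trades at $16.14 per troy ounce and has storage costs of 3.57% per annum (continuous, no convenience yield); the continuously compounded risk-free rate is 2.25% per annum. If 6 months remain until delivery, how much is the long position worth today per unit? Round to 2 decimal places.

Current fair forward for the remaining 6 months: F = S·e^((r + u)·T), (r + u) = 0.0225 + 0.0357 = 0.0582
F = 16.14 · e^(0.0582 × 6/12) = 16.14 × 1.029528 = 16.6166
Value of long forward = (F − K)·e^(−rT) = (16.6166 − 18.34) · e^(−0.0225·6/12)
= -1.7234 × 0.988813 = -1.70

-$1.70 per troy ounce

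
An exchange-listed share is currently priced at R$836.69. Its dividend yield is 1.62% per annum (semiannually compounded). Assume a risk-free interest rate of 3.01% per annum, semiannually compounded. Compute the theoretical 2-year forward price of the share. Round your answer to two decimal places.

F = S · (1+r/2)^(2T) / (1+q/2)^(2T)
= 836.69 × 1.061573 / 1.032796 = 836.69 × 1.027863
F = R$860.00

R$860.00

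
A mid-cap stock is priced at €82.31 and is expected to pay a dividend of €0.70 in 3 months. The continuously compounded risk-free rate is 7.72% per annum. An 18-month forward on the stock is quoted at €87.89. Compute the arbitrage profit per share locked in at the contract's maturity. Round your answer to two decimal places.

PV(dividends) I = 0.70·e^(−0.0772·3/12) = 0.6866
Fair forward F* = (S − I)·e^(rT) = (82.31 − 0.6866)·e^0.115800 = 81.6234 × 1.122771 = 91.6444
Market €87.89 < fair 91.6444: forward underpriced → reverse cash-and-carry (short the stock, invest proceeds at r, pay the dividends, go long the forward).
Profit at T = |F_mkt − F*| = |87.89 − 91.6444| = €3.75 per share

€3.75 per share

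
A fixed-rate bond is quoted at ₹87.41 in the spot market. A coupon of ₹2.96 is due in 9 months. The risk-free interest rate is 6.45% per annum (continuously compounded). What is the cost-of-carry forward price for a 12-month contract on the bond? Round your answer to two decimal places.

₹90.23

PV(coupons) I = 2.96·e^(−0.0645·9/12)
I = 2.8202
F = (S − I)·e^(rT) = (87.41 − 2.8202) · e^(0.0645·12/12)
= 84.5898 · e^0.064500 = 84.5898 × 1.066626 = ₹90.23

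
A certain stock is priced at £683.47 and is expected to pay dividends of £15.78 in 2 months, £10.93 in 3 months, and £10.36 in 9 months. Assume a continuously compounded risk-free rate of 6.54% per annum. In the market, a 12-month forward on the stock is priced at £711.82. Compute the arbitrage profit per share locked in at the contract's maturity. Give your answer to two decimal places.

PV(dividends) I = 15.78·e^(−0.0654·2/12) + 10.93·e^(−0.0654·3/12) + 10.36·e^(−0.0654·9/12) = 36.2258
Fair forward F* = (S − I)·e^(rT) = (683.47 − 36.2258)·e^0.065400 = 647.2442 × 1.067586 = 690.9888
Market £711.82 > fair 690.9888: forward overpriced → cash-and-carry (borrow at r, buy the stock and collect the dividends, short the forward).
Profit at T = |F_mkt − F*| = |711.82 − 690.9888| = £20.83 per share

£20.83 per share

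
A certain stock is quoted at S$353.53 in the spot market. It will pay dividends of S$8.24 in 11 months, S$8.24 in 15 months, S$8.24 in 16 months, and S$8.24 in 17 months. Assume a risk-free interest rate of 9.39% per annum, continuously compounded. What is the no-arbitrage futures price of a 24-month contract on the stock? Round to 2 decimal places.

PV(dividends) I = 8.24·e^(−0.0939·11/12) + 8.24·e^(−0.0939·15/12) + 8.24·e^(−0.0939·16/12) + 8.24·e^(−0.0939·17/12)
I = 7.5604 + 7.3274 + 7.2703 + 7.2137 = 29.3718
F = (S − I)·e^(rT) = (353.53 − 29.3718) · e^(0.0939·24/12)
= 324.1582 · e^0.187800 = 324.1582 × 1.206592 = S$391.13

S$391.13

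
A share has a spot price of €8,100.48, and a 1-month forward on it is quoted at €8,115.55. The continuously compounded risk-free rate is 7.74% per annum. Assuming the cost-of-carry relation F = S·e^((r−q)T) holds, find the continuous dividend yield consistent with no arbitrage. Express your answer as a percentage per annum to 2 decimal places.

From F = S·e^((r−q)T): (r − q) = ln(F/S)/T
ln(8115.55/8100.48) = ln(1.001860) = 0.001858
(r − q) = 0.001858 / (1/12) = 0.022296
q = r − ln(F/S)/T = 0.0774 − 0.022296 = 0.055104
q = 5.51%

5.51%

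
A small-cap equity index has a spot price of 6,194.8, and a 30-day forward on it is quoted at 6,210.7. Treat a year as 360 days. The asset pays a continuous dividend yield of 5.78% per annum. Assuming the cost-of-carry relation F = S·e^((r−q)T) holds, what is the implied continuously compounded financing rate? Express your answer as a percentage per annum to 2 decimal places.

From F = S·e^((r−q)T): (r − q) = ln(F/S)/T
ln(6210.7/6194.8) = ln(1.002567) = 0.002564
(r − q) = 0.002564 / (30/360) = 0.030768
r = ln(F/S)/T + q = 0.030768 + 0.0578 = 0.088568
r = 8.86%

8.86%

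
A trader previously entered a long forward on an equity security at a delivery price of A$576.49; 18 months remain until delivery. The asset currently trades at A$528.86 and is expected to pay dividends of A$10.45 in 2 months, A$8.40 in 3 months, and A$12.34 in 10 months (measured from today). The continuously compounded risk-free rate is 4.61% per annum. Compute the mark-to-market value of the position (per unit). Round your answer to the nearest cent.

-A$39.66

PV(remaining dividends) I = 10.45·e^(−0.0461·2/12) + 8.40·e^(−0.0461·3/12) + 12.34·e^(−0.0461·10/12) = 30.5487
Current forward F = (S − I)·e^(rT) = (528.86 − 30.5487)·e^(0.0461·18/12) = 498.3113 × 1.071597 = 533.9889
Value (long) = (F − K)·e^(−rT) = (533.9889 − 576.49) × 0.933187 = -39.6615
Value = -A$39.66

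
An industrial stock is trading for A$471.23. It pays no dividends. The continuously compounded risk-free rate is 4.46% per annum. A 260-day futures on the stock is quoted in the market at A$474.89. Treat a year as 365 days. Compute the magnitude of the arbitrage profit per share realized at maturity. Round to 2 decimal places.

A$11.55 per share

Fair futures: F* = S·e^(carry·T), with carry = r = 0.0446
F* = 471.23 · e^(0.0446 × 260/365) = 471.23 · e^0.031770 = 471.23 × 1.032280 = A$486.4413
Market A$474.89 < fair A$486.4413: forward underpriced → reverse cash-and-carry (short spot, go long the forward).
At maturity, profit = |F_mkt − F*| = |474.89 − 486.4413| = A$11.55 per share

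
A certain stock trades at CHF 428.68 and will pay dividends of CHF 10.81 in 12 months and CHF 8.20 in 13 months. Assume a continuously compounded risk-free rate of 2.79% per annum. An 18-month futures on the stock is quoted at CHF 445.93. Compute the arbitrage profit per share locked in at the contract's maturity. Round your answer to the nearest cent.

PV(dividends) I = 10.81·e^(−0.0279·12/12) + 8.20·e^(−0.0279·13/12) = 18.4684
Fair futures F* = (S − I)·e^(rT) = (428.68 − 18.4684)·e^0.041850 = 410.2116 × 1.042738 = 427.7432
Market CHF 445.93 > fair 427.7432: forward overpriced → cash-and-carry (borrow at r, buy the stock and collect the dividends, short the forward).
Profit at T = |F_mkt − F*| = |445.93 − 427.7432| = CHF 18.19 per share

CHF 18.19 per share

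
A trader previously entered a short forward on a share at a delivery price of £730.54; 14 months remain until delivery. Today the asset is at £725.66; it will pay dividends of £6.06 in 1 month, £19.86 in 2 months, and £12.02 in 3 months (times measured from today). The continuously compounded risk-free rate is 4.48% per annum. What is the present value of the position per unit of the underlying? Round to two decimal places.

PV(remaining dividends) I = 6.06·e^(−0.0448·1/12) + 19.86·e^(−0.0448·2/12) + 12.02·e^(−0.0448·3/12) = 37.6358
Current forward F = (S − I)·e^(rT) = (725.66 − 37.6358)·e^(0.0448·14/12) = 688.0242 × 1.053657 = 724.9415
Value (long) = (F − K)·e^(−rT) = (724.9415 − 730.54) × 0.949076 = -5.3134
Short position value = −(long value) = £5.31

£5.31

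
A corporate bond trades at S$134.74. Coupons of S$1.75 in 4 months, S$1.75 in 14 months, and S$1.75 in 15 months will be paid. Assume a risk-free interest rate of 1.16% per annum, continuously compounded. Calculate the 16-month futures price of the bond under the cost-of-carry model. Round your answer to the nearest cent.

PV(coupons) I = 1.75·e^(−0.0116·4/12) + 1.75·e^(−0.0116·14/12) + 1.75·e^(−0.0116·15/12)
I = 1.7432 + 1.7265 + 1.7248 = 5.1945
F = (S − I)·e^(rT) = (134.74 − 5.1945) · e^(0.0116·16/12)
= 129.5455 · e^0.015467 = 129.5455 × 1.015587 = S$131.56

S$131.56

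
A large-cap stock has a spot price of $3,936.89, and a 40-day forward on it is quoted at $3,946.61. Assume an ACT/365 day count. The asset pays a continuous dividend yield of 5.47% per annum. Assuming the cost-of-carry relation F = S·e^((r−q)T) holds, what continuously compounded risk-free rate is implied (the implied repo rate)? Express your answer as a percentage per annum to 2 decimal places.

7.72%

From F = S·e^((r−q)T): (r − q) = ln(F/S)/T
ln(3946.61/3936.89) = ln(1.002469) = 0.002466
(r − q) = 0.002466 / (40/365) = 0.022502
r = ln(F/S)/T + q = 0.022502 + 0.0547 = 0.077202
r = 7.72%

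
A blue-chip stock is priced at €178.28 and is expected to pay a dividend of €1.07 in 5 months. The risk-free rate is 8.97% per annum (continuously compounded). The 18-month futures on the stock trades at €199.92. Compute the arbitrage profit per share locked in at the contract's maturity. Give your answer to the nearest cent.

€2.86 per share

PV(dividends) I = 1.07·e^(−0.0897·5/12) = 1.0307
Fair futures F* = (S − I)·e^(rT) = (178.28 − 1.0307)·e^0.134550 = 177.2493 × 1.144022 = 202.7771
Market €199.92 < fair 202.7771: forward underpriced → reverse cash-and-carry (short the stock, invest proceeds at r, pay the dividends, go long the forward).
Profit at T = |F_mkt − F*| = |199.92 − 202.7771| = €2.86 per share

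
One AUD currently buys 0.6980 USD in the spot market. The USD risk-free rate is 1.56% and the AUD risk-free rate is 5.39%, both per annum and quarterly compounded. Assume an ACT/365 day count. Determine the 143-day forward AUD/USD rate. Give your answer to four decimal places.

0.6877

By covered interest parity, F = S · (1+r_USD/4)^(4T) / (1+r_AUD/4)^(4T)
= 0.6980 × 1.006119 / 1.021198 = 0.6980 × 0.985234
F = 0.6877 USD per AUD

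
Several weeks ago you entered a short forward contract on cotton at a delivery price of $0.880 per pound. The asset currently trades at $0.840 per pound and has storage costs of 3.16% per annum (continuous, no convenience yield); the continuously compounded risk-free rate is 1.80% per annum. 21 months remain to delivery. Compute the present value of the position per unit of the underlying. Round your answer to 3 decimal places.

-$0.035 per pound

Current fair forward for the remaining 21 months: F = S·e^((r + u)·T), (r + u) = 0.0180 + 0.0316 = 0.0496
F = 0.840 · e^(0.0496 × 21/12) = 0.840 × 1.090679 = 0.9162
Value of long forward = (F − K)·e^(−rT) = (0.9162 − 0.880) · e^(−0.0180·21/12)
= 0.0362 × 0.968991 = 0.035
Short position value = −(long value) = -$0.035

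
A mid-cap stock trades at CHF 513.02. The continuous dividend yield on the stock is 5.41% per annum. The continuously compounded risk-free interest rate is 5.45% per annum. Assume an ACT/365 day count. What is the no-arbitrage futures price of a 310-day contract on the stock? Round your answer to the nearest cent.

CHF 513.19

F = S·e^((r − q)T) = 513.02 · e^((0.0545 − 0.0541) × 310/365)
= 513.02 · e^0.000340 = 513.02 × 1.000340
F = CHF 513.19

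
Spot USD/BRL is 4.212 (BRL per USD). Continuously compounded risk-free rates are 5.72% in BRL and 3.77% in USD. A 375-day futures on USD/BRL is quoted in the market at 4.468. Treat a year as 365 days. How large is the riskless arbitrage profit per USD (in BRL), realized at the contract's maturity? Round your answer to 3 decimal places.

Fair futures: F* = S·e^(carry·T), with carry = (r_BRL − r_USD) = 0.0572 − 0.0377 = 0.0195
F* = 4.212 · e^(0.0195 × 375/365) = 4.212 · e^0.020034 = 4.212 × 1.020236 = 4.2972
Market 4.468 > fair 4.2972: forward overpriced → cash-and-carry (buy spot, short the forward).
At maturity, profit = |F_mkt − F*| = |4.468 − 4.2972| = 0.171 per USD (in BRL)

0.171 per USD (in BRL)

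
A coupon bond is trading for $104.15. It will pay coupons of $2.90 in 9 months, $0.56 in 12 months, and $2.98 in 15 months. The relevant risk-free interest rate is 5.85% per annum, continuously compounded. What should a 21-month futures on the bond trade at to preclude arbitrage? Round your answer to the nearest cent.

$108.65

PV(coupons) I = 2.90·e^(−0.0585·9/12) + 0.56·e^(−0.0585·12/12) + 2.98·e^(−0.0585·15/12)
I = 2.7755 + 0.5282 + 2.7699 = 6.0736
F = (S − I)·e^(rT) = (104.15 − 6.0736) · e^(0.0585·21/12)
= 98.0764 · e^0.102375 = 98.0764 × 1.107799 = $108.65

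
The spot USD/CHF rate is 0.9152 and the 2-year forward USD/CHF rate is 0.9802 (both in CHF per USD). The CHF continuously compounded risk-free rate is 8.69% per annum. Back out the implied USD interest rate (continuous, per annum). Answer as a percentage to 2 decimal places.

F = S·e^((r_CHF − r_USD)T) ⇒ r_USD = r_CHF − ln(F/S)/T
ln(0.9802/0.9152) = 0.068614; /(2) = 0.034307
r_USD = 0.0869 − 0.034307 = 0.052593
r_USD = 5.26%

5.26%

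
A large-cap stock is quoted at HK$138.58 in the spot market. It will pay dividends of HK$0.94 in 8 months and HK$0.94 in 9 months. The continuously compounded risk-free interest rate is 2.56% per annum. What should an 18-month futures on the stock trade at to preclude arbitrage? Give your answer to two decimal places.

HK$142.09

PV(dividends) I = 0.94·e^(−0.0256·8/12) + 0.94·e^(−0.0256·9/12)
I = 0.9241 + 0.9221 = 1.8462
F = (S − I)·e^(rT) = (138.58 − 1.8462) · e^(0.0256·18/12)
= 136.7338 · e^0.038400 = 136.7338 × 1.039147 = HK$142.09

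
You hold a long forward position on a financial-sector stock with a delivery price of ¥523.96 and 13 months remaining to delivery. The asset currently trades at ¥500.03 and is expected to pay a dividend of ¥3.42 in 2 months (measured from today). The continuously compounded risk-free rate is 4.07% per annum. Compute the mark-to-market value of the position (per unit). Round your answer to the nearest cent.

-¥4.73

PV(remaining dividends) I = 3.42·e^(−0.0407·2/12) = 3.3969
Current forward F = (S − I)·e^(rT) = (500.03 − 3.3969)·e^(0.0407·13/12) = 496.6331 × 1.045078 = 519.0203
Value (long) = (F − K)·e^(−rT) = (519.0203 − 523.96) × 0.956866 = -4.7266
Value = -¥4.73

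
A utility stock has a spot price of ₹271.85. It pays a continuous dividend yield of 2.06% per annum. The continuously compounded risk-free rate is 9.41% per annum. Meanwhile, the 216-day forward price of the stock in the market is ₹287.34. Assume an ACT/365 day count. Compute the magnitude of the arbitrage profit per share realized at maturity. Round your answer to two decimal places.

Fair forward: F* = S·e^(carry·T), with carry = (r − q) = 0.0941 − 0.0206 = 0.0735
F* = 271.85 · e^(0.0735 × 216/365) = 271.85 · e^0.043496 = 271.85 × 1.044456 = ₹283.9354
Market ₹287.34 > fair ₹283.9354: forward overpriced → cash-and-carry (buy spot, short the forward).
At maturity, profit = |F_mkt − F*| = |287.34 − 283.9354| = ₹3.40 per share

₹3.40 per share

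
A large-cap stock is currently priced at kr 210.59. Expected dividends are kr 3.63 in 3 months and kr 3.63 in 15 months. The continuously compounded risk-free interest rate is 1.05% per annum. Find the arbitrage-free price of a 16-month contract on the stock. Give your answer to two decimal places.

PV(dividends) I = 3.63·e^(−0.0105·3/12) + 3.63·e^(−0.0105·15/12)
I = 3.6205 + 3.5827 = 7.2032
F = (S − I)·e^(rT) = (210.59 − 7.2032) · e^(0.0105·16/12)
= 203.3868 · e^0.014000 = 203.3868 × 1.014098 = kr 206.25

kr 206.25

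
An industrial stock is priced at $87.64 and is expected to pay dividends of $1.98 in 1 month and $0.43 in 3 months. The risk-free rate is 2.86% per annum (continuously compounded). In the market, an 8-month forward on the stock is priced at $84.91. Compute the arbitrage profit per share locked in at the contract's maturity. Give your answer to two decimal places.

PV(dividends) I = 1.98·e^(−0.0286·1/12) + 0.43·e^(−0.0286·3/12) = 2.4022
Fair forward F* = (S − I)·e^(rT) = (87.64 − 2.4022)·e^0.019067 = 85.2378 × 1.019250 = 86.8786
Market $84.91 < fair 86.8786: forward underpriced → reverse cash-and-carry (short the stock, invest proceeds at r, pay the dividends, go long the forward).
Profit at T = |F_mkt − F*| = |84.91 − 86.8786| = $1.97 per share

$1.97 per share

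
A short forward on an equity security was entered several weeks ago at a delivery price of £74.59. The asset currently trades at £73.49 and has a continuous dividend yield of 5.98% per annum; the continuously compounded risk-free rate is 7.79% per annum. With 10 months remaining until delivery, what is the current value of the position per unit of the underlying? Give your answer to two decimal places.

-£0.02

Current fair forward for the remaining 10 months: F = S·e^((r − q)·T), (r − q) = 0.0779 − 0.0598 = 0.0181
F = 73.49 · e^(0.0181 × 10/12) = 73.49 × 1.015198 = 74.6069
Value of long forward = (F − K)·e^(−rT) = (74.6069 − 74.59) · e^(−0.0779·10/12)
= 0.0169 × 0.937146 = 0.02
Short position value = −(long value) = -£0.02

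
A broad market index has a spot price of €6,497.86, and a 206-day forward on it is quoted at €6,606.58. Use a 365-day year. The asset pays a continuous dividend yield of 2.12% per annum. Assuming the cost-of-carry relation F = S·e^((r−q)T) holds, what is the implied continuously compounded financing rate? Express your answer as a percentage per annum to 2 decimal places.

5.06%

From F = S·e^((r−q)T): (r − q) = ln(F/S)/T
ln(6606.58/6497.86) = ln(1.016732) = 0.016594
(r − q) = 0.016594 / (206/365) = 0.029402
r = ln(F/S)/T + q = 0.029402 + 0.0212 = 0.050602
r = 5.06%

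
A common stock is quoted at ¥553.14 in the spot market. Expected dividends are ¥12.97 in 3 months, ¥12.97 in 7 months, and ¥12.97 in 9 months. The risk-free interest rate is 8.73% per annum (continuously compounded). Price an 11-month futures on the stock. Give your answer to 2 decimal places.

¥558.96

PV(dividends) I = 12.97·e^(−0.0873·3/12) + 12.97·e^(−0.0873·7/12) + 12.97·e^(−0.0873·9/12)
I = 12.6900 + 12.3260 + 12.1480 = 37.1640
F = (S − I)·e^(rT) = (553.14 − 37.1640) · e^(0.0873·11/12)
= 515.9760 · e^0.080025 = 515.9760 × 1.083314 = ¥558.96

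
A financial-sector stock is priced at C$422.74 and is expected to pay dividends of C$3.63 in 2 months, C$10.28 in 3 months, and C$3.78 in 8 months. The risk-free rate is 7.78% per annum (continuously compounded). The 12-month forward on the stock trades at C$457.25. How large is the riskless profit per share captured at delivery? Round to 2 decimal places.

PV(dividends) I = 3.63·e^(−0.0778·2/12) + 10.28·e^(−0.0778·3/12) + 3.78·e^(−0.0778·8/12) = 17.2542
Fair forward F* = (S − I)·e^(rT) = (422.74 − 17.2542)·e^0.077800 = 405.4858 × 1.080906 = 438.2920
Market C$457.25 > fair 438.2920: forward overpriced → cash-and-carry (borrow at r, buy the stock and collect the dividends, short the forward).
Profit at T = |F_mkt − F*| = |457.25 − 438.2920| = C$18.96 per share

C$18.96 per share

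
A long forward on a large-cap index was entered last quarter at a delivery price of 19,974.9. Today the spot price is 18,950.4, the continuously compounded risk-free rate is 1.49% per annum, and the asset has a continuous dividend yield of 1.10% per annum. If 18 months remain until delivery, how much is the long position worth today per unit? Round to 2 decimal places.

Current fair forward for the remaining 18 months: F = S·e^((r − q)·T), (r − q) = 0.0149 − 0.0110 = 0.0039
F = 18950.4 · e^(0.0039 × 18/12) = 18950.4 × 1.00586714 = 19061.5846
Value of long forward = (F − K)·e^(−rT) = (19061.5846 − 19974.9) · e^(−0.0149·18/12)
= -913.3154 × 0.97789791 = -893.13

-893.13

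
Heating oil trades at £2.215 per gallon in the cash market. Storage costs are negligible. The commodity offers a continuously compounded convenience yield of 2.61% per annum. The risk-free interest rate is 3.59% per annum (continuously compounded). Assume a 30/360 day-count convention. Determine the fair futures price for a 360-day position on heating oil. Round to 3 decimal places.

£2.237 per gallon

Net carry = r + u − y = 0.0359 + 0.0000 − 0.0261 = 0.0098
F = S·e^((r+u−y)T) = 2.215 · e^(0.0098 × 360/360) = 2.215 · e^0.009800
= 2.215 × 1.009848 = £2.237 per gallon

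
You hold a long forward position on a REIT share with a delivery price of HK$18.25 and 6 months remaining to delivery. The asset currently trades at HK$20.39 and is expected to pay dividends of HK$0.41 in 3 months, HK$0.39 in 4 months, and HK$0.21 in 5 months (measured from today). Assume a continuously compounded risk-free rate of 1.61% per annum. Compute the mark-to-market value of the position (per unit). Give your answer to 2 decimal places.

HK$1.28

PV(remaining dividends) I = 0.41·e^(−0.0161·3/12) + 0.39·e^(−0.0161·4/12) + 0.21·e^(−0.0161·5/12) = 1.0049
Current forward F = (S − I)·e^(rT) = (20.39 − 1.0049)·e^(0.0161·6/12) = 19.3851 × 1.008082 = 19.5418
Value (long) = (F − K)·e^(−rT) = (19.5418 − 18.25) × 0.991982 = 1.2814
Value = HK$1.28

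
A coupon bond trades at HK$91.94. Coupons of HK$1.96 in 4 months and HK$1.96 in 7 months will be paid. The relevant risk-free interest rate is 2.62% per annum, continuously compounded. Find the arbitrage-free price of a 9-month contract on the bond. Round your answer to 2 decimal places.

PV(coupons) I = 1.96·e^(−0.0262·4/12) + 1.96·e^(−0.0262·7/12)
I = 1.9430 + 1.9303 = 3.8733
F = (S − I)·e^(rT) = (91.94 − 3.8733) · e^(0.0262·9/12)
= 88.0667 · e^0.019650 = 88.0667 × 1.019844 = HK$89.81

HK$89.81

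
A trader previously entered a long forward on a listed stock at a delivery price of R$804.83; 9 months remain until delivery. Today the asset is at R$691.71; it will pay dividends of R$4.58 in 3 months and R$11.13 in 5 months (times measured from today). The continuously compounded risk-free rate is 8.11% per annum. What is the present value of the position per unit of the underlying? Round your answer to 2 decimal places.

PV(remaining dividends) I = 4.58·e^(−0.0811·3/12) + 11.13·e^(−0.0811·5/12) = 15.2483
Current forward F = (S − I)·e^(rT) = (691.71 − 15.2483)·e^(0.0811·9/12) = 676.4617 × 1.062713 = 718.8846
Value (long) = (F − K)·e^(−rT) = (718.8846 − 804.83) × 0.940988 = -80.8736
Value = -R$80.87

-R$80.87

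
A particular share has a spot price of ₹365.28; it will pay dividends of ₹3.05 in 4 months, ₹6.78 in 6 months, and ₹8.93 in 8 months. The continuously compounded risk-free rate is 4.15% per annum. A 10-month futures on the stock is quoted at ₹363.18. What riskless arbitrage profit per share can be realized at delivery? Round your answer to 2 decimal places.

₹4.03 per share

PV(dividends) I = 3.05·e^(−0.0415·4/12) + 6.78·e^(−0.0415·6/12) + 8.93·e^(−0.0415·8/12) = 18.3352
Fair futures F* = (S − I)·e^(rT) = (365.28 − 18.3352)·e^0.034583 = 346.9448 × 1.035188 = 359.1531
Market ₹363.18 > fair 359.1531: forward overpriced → cash-and-carry (borrow at r, buy the stock and collect the dividends, short the forward).
Profit at T = |F_mkt − F*| = |363.18 − 359.1531| = ₹4.03 per share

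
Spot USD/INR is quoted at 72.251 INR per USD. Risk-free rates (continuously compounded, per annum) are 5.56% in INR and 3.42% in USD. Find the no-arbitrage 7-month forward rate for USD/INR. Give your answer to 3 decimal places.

73.159

F = S·e^((r_INR − r_USD)T) = 72.251 · e^((0.0556 − 0.0342) × 7/12)
= 72.251 · e^0.012483 = 72.251 × 1.012561
F = 73.159 INR per USD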